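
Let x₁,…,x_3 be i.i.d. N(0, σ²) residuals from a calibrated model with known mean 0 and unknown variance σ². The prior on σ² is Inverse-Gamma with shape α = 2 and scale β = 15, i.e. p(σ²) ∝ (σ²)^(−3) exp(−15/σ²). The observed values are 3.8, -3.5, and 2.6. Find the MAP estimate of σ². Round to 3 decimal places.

Sum of squared deviations about the known mean: SS = (3.8−0)² + (-3.5−0)² + (2.6−0)² = 33.45.
The Normal likelihood contributes (σ²)^(−n/2) exp(−SS/(2σ²)), so the posterior is Inverse-Gamma(α + n/2, β + SS/2) = Inverse-Gamma(3.5, 31.725).
The mode of Inverse-Gamma(a, b) is b/(a+1) = 31.725/4.5 ≈ 7.050.

σ̂²_MAP = 7.050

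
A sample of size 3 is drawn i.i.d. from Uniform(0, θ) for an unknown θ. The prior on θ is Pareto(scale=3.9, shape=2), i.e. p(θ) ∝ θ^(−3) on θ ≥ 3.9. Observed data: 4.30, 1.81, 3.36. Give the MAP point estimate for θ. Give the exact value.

θ̂_MAP = 4.30

The Uniform(0, θ) likelihood is θ^(−n) for θ ≥ max(xᵢ), zero otherwise. Here max(xᵢ) = 4.30.
Posterior ∝ θ^(−3) · θ^(−3) = θ^(−6) on θ ≥ max(3.9, 4.30) = 4.30.
This density is strictly decreasing in θ, so the posterior mode lies at the lower boundary of the support.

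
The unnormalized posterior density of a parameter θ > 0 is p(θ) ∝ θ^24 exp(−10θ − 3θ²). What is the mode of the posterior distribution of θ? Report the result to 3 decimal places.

ℓ'(θ) = 24/θ − 10 − 6θ. Setting this to zero and multiplying by θ: 6θ² + 10θ − 24 = 0.
θ = (−10 + √(10² + 4·6·24)) / (2·6) = (−10 + √676) / 12 = (−10 + 26)/12 = 4/3.
ℓ''(θ) = −24/θ² − 6 < 0, confirming a maximum.

θ̂_MAP = 1.333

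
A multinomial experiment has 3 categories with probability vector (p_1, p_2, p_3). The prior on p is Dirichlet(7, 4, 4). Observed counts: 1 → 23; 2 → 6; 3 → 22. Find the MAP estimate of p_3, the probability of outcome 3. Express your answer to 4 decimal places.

MAP estimate: 0.3968

The posterior is Dirichlet(αᵢ + nᵢ) = Dirichlet(30, 10, 26).
For a Dirichlet(a₁,…,a_K) with all aᵢ > 1, the mode has j-th component (aⱼ − 1)/(Σaᵢ − K).
Here Σaᵢ = 66 and K = 3, so p_3 = (26 − 1)/(66 − 3) = 25/63 ≈ 0.3968.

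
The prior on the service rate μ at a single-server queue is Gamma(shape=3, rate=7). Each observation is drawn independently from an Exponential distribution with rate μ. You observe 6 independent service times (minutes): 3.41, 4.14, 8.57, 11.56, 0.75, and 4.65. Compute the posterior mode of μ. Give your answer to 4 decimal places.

μ̂_MAP = 0.1996

The Exponential(rate=μ) likelihood is ∝ μ^n e^(−μΣtᵢ). Here n = 6 and Σtᵢ = 3.41 + 4.14 + 8.57 + 11.56 + 0.75 + 4.65 = 33.08.
Posterior ∝ μ^2e^(−7μ) · μ^6e^(−33.08μ) = μ^8e^(−40.08μ), i.e. Gamma(9, 40.08).
Mode = (a−1)/b = 8/40.08 ≈ 0.1996.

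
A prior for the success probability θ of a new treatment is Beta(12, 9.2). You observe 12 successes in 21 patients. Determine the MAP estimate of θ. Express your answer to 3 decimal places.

θ̂_MAP = 0.572

Prior: Beta(12, 9.2).
Data: 12 successes in 21 trials. The binomial likelihood contributes θ^12(1−θ)^9, so the posterior is Beta(12+12, 9.2+9) = Beta(24, 18.2).
For Beta(a, b) with a, b > 1 the mode is (a−1)/(a+b−2) = 23/40.2 ≈ 0.572.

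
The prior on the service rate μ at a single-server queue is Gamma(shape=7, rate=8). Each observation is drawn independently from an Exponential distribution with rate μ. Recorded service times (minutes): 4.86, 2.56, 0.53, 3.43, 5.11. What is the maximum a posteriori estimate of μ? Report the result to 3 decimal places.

μ̂_MAP = 0.449

The Exponential(rate=μ) likelihood is ∝ μ^n e^(−μΣtᵢ). Here n = 5 and Σtᵢ = 4.86 + 2.56 + 0.53 + 3.43 + 5.11 = 16.49.
Posterior ∝ μ^6e^(−8μ) · μ^5e^(−16.49μ) = μ^11e^(−24.49μ), i.e. Gamma(12, 24.49).
Mode = (a−1)/b = 11/24.49 ≈ 0.449.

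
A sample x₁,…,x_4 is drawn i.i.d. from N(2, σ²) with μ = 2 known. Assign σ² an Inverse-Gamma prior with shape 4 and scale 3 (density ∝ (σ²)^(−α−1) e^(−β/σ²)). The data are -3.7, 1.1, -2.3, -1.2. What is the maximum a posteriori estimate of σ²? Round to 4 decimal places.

σ̂²_MAP = 4.8593

Sum of squared deviations about the known mean: SS = (-3.7−2)² + (1.1−2)² + (-2.3−2)² + (-1.2−2)² = 62.03.
The Normal likelihood contributes (σ²)^(−n/2) exp(−SS/(2σ²)), so the posterior is Inverse-Gamma(α + n/2, β + SS/2) = Inverse-Gamma(6, 34.015).
The mode of Inverse-Gamma(a, b) is b/(a+1) = 34.015/7 ≈ 4.8593.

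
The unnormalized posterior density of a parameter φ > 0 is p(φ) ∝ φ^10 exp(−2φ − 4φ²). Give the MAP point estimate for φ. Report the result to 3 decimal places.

ℓ'(φ) = 10/φ − 2 − 8φ. Setting this to zero and multiplying by φ: 8φ² + 2φ − 10 = 0.
φ = (−2 + √(2² + 4·8·10)) / (2·8) = (−2 + √324) / 16 = (−2 + 18)/16 = 1.
ℓ''(φ) = −10/φ² − 8 < 0, confirming a maximum.

φ̂_MAP = 1.000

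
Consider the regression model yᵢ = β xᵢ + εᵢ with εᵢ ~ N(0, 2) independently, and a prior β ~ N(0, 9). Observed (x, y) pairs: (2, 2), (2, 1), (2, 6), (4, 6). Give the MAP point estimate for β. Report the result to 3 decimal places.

β̂_MAP = 1.488

log p(β | y) = −Σ(yᵢ − βxᵢ)²/(2·2) − β²/(2·9) + const.
Setting the derivative to zero: Σxᵢ(yᵢ − βxᵢ)/2 − β/9 = 0, so β = Σxᵢyᵢ / (Σxᵢ² + σ²/τ²).
Σxᵢyᵢ = 2·2 + 2·1 + 2·6 + 4·6 = 42; Σxᵢ² = 28; σ²/τ² = 2/9.
β̂_MAP = 42 / (28 + 2/9) = 42/(254/9) = 189/127 ≈ 1.488.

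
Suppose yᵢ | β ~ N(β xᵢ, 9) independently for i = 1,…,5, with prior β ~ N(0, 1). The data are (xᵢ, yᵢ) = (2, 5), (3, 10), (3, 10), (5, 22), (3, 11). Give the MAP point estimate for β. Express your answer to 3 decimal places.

log p(β | y) = −Σ(yᵢ − βxᵢ)²/(2·9) − β²/(2·1) + const.
Setting the derivative to zero: Σxᵢ(yᵢ − βxᵢ)/9 − β/1 = 0, so β = Σxᵢyᵢ / (Σxᵢ² + σ²/τ²).
Σxᵢyᵢ = 2·5 + 3·10 + 3·10 + 5·22 + 3·11 = 213; Σxᵢ² = 56; σ²/τ² = 9.
β̂_MAP = 213 / (56 + 9) = 213/65 ≈ 3.277.

β̂_MAP = 3.277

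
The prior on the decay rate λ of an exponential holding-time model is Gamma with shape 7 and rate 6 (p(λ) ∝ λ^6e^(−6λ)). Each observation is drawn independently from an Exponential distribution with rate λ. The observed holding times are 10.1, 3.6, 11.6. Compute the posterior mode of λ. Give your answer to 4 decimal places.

λ̂_MAP = 0.2875

The Exponential(rate=λ) likelihood is ∝ λ^n e^(−λΣtᵢ). Here n = 3 and Σtᵢ = 10.1 + 3.6 + 11.6 = 25.3.
Posterior ∝ λ^6e^(−6λ) · λ^3e^(−25.3λ) = λ^9e^(−31.3λ), i.e. Gamma(10, 31.3).
Mode = (a−1)/b = 9/31.3 ≈ 0.2875.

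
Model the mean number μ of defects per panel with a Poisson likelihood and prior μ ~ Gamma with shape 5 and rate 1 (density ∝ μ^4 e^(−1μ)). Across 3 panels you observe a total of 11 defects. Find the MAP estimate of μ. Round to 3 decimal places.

μ̂_MAP = 3.750

Σxᵢ = 11, n = 3.
Posterior ∝ μ^4e^(−1μ) · μ^11e^(−3μ) = μ^15e^(−4μ), i.e. Gamma(shape=16, rate=4).
The mode of a Gamma(a, b) with a ≥ 1 (shape–rate) is (a−1)/b = 15/4 ≈ 3.750.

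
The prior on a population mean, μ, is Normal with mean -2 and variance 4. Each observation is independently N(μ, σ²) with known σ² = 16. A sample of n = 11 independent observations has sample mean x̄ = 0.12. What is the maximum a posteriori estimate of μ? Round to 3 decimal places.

μ̂_MAP = -0.445

n = 11, x̄ = 0.12.
For a Normal prior and Normal likelihood with known variance, the posterior is Normal; its mode equals its mean, the precision-weighted average.
Prior precision 1/σ₀² = 1/4 = 0.25; data precision n/σ² = 11/16 = 0.6875.
μ̂ = (0.25·(-2) + 0.6875·0.12) / (0.25 + 0.6875) = (-0.4175)/0.9375 = -167/375 ≈ -0.445.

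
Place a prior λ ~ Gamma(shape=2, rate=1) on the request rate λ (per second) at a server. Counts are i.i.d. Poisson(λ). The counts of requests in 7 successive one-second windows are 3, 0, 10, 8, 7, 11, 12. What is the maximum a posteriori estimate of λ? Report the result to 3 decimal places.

λ̂_MAP = 6.500

Σxᵢ = 3+0+10+8+7+11+12 = 51, with n = 7.
Posterior ∝ λe^(−1λ) · λ^51e^(−7λ) = λ^52e^(−8λ), i.e. Gamma(shape=53, rate=8).
The mode of a Gamma(a, b) with a ≥ 1 (shape–rate) is (a−1)/b = 52/8 ≈ 6.500.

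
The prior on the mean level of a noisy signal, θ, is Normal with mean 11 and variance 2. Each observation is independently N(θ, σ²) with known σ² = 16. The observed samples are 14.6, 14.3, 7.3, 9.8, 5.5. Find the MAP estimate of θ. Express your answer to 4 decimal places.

θ̂_MAP = 10.7308

n = 5; x̄ = (14.6 + 14.3 + 7.3 + 9.8 + 5.5)/5 = 51.5/5 = 10.3.
For a Normal prior and Normal likelihood with known variance, the posterior is Normal; its mode equals its mean, the precision-weighted average.
Prior precision 1/σ₀² = 1/2 = 0.5; data precision n/σ² = 5/16 = 0.3125.
θ̂ = (0.5·11 + 0.3125·10.3) / (0.5 + 0.3125) = 8.71875/0.8125 = 279/26 ≈ 10.7308.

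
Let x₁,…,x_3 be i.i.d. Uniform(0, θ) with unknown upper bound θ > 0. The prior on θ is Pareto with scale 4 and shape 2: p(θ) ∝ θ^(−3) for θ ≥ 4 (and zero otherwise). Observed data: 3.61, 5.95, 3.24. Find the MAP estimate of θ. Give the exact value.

θ̂_MAP = 5.95

The Uniform(0, θ) likelihood is θ^(−n) for θ ≥ max(xᵢ), zero otherwise. Here max(xᵢ) = 5.95.
Posterior ∝ θ^(−3) · θ^(−3) = θ^(−6) on θ ≥ max(4, 5.95) = 5.95.
This density is strictly decreasing in θ, so the posterior mode lies at the lower boundary of the support.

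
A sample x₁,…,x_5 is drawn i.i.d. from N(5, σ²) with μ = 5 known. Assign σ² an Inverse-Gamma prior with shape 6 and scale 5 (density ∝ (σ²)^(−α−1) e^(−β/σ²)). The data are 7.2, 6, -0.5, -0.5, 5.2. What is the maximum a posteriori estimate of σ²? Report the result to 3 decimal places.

Sum of squared deviations about the known mean: SS = (7.2−5)² + (6−5)² + (-0.5−5)² + (-0.5−5)² + (5.2−5)² = 66.38.
The Normal likelihood contributes (σ²)^(−n/2) exp(−SS/(2σ²)), so the posterior is Inverse-Gamma(α + n/2, β + SS/2) = Inverse-Gamma(8.5, 38.19).
The mode of Inverse-Gamma(a, b) is b/(a+1) = 38.19/9.5 ≈ 4.020.

σ̂²_MAP = 4.020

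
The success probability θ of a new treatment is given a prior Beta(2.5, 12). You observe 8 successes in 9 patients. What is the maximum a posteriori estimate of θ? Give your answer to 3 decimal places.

θ̂_MAP = 0.442

Prior: Beta(2.5, 12).
Data: 8 successes in 9 trials. The binomial likelihood contributes θ^8(1−θ)^1, so the posterior is Beta(2.5+8, 12+1) = Beta(10.5, 13).
For Beta(a, b) with a, b > 1 the mode is (a−1)/(a+b−2) = 9.5/21.5 ≈ 0.442.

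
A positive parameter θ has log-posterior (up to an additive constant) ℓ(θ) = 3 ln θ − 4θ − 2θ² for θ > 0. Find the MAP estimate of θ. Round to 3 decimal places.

θ̂_MAP = 0.500

ℓ'(θ) = 3/θ − 4 − 4θ. Setting this to zero and multiplying by θ: 4θ² + 4θ − 3 = 0.
θ = (−4 + √(4² + 4·4·3)) / (2·4) = (−4 + √64) / 8 = (−4 + 8)/8 = 1/2.
ℓ''(θ) = −3/θ² − 4 < 0, confirming a maximum.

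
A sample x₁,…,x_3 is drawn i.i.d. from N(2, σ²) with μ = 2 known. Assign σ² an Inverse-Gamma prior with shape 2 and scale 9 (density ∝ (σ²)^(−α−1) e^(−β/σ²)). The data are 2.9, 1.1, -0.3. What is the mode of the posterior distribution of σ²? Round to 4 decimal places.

Sum of squared deviations about the known mean: SS = (2.9−2)² + (1.1−2)² + (-0.3−2)² = 6.91.
The Normal likelihood contributes (σ²)^(−n/2) exp(−SS/(2σ²)), so the posterior is Inverse-Gamma(α + n/2, β + SS/2) = Inverse-Gamma(3.5, 12.455).
The mode of Inverse-Gamma(a, b) is b/(a+1) = 12.455/4.5 ≈ 2.7678.

σ̂²_MAP = 2.7678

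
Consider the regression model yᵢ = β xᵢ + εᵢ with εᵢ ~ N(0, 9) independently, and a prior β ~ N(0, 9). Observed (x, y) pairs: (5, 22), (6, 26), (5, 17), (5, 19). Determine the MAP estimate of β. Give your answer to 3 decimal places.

β̂_MAP = 3.982

log p(β | y) = −Σ(yᵢ − βxᵢ)²/(2·9) − β²/(2·9) + const.
Setting the derivative to zero: Σxᵢ(yᵢ − βxᵢ)/9 − β/9 = 0, so β = Σxᵢyᵢ / (Σxᵢ² + σ²/τ²).
Σxᵢyᵢ = 5·22 + 6·26 + 5·17 + 5·19 = 446; Σxᵢ² = 111; σ²/τ² = 1.
β̂_MAP = 446 / (111 + 1) = 446/112 ≈ 3.982.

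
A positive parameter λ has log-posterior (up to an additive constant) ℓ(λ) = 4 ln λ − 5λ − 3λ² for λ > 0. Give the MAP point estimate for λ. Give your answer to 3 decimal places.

ℓ'(λ) = 4/λ − 5 − 6λ. Setting this to zero and multiplying by λ: 6λ² + 5λ − 4 = 0.
λ = (−5 + √(5² + 4·6·4)) / (2·6) = (−5 + √121) / 12 = (−5 + 11)/12 = 1/2.
ℓ''(λ) = −4/λ² − 6 < 0, confirming a maximum.

λ̂_MAP = 0.500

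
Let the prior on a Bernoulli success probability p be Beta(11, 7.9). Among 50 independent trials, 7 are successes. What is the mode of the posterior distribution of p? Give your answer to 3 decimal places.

Prior: Beta(11, 7.9).
Data: 7 successes in 50 trials. The binomial likelihood contributes p^7(1−p)^43, so the posterior is Beta(11+7, 7.9+43) = Beta(18, 50.9).
For Beta(a, b) with a, b > 1 the mode is (a−1)/(a+b−2) = 17/66.9 ≈ 0.254.

p̂_MAP = 0.254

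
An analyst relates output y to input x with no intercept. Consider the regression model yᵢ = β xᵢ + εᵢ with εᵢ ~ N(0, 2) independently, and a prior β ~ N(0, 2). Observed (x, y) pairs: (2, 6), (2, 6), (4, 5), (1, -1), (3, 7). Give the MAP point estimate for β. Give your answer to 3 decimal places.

β̂_MAP = 1.829

log p(β | y) = −Σ(yᵢ − βxᵢ)²/(2·2) − β²/(2·2) + const.
Setting the derivative to zero: Σxᵢ(yᵢ − βxᵢ)/2 − β/2 = 0, so β = Σxᵢyᵢ / (Σxᵢ² + σ²/τ²).
Σxᵢyᵢ = 2·6 + 2·6 + 4·5 + 1·(-1) + 3·7 = 64; Σxᵢ² = 34; σ²/τ² = 1.
β̂_MAP = 64 / (34 + 1) = 64/35 ≈ 1.829.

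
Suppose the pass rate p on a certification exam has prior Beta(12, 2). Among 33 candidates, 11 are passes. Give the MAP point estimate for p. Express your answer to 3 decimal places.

p̂_MAP = 0.489

Prior: Beta(12, 2).
Data: 11 successes in 33 trials. The binomial likelihood contributes p^11(1−p)^22, so the posterior is Beta(12+11, 2+22) = Beta(23, 24).
For Beta(a, b) with a, b > 1 the mode is (a−1)/(a+b−2) = 22/45 ≈ 0.489.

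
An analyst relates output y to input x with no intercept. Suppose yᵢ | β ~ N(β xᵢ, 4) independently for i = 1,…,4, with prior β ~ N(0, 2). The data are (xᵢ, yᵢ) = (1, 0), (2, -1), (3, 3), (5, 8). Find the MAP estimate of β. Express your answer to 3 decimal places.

log p(β | y) = −Σ(yᵢ − βxᵢ)²/(2·4) − β²/(2·2) + const.
Setting the derivative to zero: Σxᵢ(yᵢ − βxᵢ)/4 − β/2 = 0, so β = Σxᵢyᵢ / (Σxᵢ² + σ²/τ²).
Σxᵢyᵢ = 1·0 + 2·(-1) + 3·3 + 5·8 = 47; Σxᵢ² = 39; σ²/τ² = 2.
β̂_MAP = 47 / (39 + 2) = 47/41 ≈ 1.146.

β̂_MAP = 1.146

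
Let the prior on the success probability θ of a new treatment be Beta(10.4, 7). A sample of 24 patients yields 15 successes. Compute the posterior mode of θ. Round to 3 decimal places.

Prior: Beta(10.4, 7).
Data: 15 successes in 24 trials. The binomial likelihood contributes θ^15(1−θ)^9, so the posterior is Beta(10.4+15, 7+9) = Beta(25.4, 16).
For Beta(a, b) with a, b > 1 the mode is (a−1)/(a+b−2) = 24.4/39.4 ≈ 0.619.

θ̂_MAP = 0.619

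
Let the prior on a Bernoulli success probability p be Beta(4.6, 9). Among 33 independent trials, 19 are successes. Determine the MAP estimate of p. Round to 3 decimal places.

p̂_MAP = 0.507

Prior: Beta(4.6, 9).
Data: 19 successes in 33 trials. The binomial likelihood contributes p^19(1−p)^14, so the posterior is Beta(4.6+19, 9+14) = Beta(23.6, 23).
For Beta(a, b) with a, b > 1 the mode is (a−1)/(a+b−2) = 22.6/44.6 ≈ 0.507.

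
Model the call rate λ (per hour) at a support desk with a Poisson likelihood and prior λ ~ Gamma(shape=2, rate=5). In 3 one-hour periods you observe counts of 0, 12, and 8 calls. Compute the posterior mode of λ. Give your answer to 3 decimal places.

Σxᵢ = 0+12+8 = 20, with n = 3.
Posterior ∝ λe^(−5λ) · λ^20e^(−3λ) = λ^21e^(−8λ), i.e. Gamma(shape=22, rate=8).
The mode of a Gamma(a, b) with a ≥ 1 (shape–rate) is (a−1)/b = 21/8 ≈ 2.625.

λ̂_MAP = 2.625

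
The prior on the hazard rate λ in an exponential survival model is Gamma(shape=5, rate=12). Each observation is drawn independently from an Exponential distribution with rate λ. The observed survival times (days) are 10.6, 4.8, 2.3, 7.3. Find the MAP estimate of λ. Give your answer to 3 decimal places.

The Exponential(rate=λ) likelihood is ∝ λ^n e^(−λΣtᵢ). Here n = 4 and Σtᵢ = 10.6 + 4.8 + 2.3 + 7.3 = 25.
Posterior ∝ λ^4e^(−12λ) · λ^4e^(−25λ) = λ^8e^(−37λ), i.e. Gamma(9, 37).
Mode = (a−1)/b = 8/37 ≈ 0.216.

λ̂_MAP = 0.216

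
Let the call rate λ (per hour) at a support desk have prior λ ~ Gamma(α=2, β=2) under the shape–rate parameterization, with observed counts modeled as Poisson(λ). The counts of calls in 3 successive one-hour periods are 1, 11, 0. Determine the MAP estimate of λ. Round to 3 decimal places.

Σxᵢ = 1+11+0 = 12, with n = 3.
Posterior ∝ λe^(−2λ) · λ^12e^(−3λ) = λ^13e^(−5λ), i.e. Gamma(shape=14, rate=5).
The mode of a Gamma(a, b) with a ≥ 1 (shape–rate) is (a−1)/b = 13/5 ≈ 2.600.

λ̂_MAP = 2.600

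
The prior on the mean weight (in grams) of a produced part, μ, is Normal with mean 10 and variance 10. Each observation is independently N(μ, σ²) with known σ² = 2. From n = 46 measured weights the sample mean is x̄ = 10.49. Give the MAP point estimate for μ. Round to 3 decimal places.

n = 46, x̄ = 10.49.
For a Normal prior and Normal likelihood with known variance, the posterior is Normal; its mode equals its mean, the precision-weighted average.
Prior precision 1/σ₀² = 1/10 = 0.1; data precision n/σ² = 46/2 = 23.
μ̂ = (0.1·10 + 23·10.49) / (0.1 + 23) = 242.27/23.1 = 3461/330 ≈ 10.488.

μ̂_MAP = 10.488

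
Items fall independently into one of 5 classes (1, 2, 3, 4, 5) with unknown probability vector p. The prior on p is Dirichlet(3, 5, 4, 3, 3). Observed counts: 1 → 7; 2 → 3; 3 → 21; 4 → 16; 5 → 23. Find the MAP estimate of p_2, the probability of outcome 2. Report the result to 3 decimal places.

The posterior is Dirichlet(αᵢ + nᵢ) = Dirichlet(10, 8, 25, 19, 26).
For a Dirichlet(a₁,…,a_K) with all aᵢ > 1, the mode has j-th component (aⱼ − 1)/(Σaᵢ − K).
Here Σaᵢ = 88 and K = 5, so p_2 = (8 − 1)/(88 − 5) = 7/83 ≈ 0.084.

MAP estimate: 0.084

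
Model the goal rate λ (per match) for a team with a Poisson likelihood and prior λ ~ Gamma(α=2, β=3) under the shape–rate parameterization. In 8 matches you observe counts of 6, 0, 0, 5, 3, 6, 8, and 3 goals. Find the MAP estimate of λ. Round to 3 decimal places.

λ̂_MAP = 2.909

Σxᵢ = 6+0+0+5+3+6+8+3 = 31, with n = 8.
Posterior ∝ λe^(−3λ) · λ^31e^(−8λ) = λ^32e^(−11λ), i.e. Gamma(shape=33, rate=11).
The mode of a Gamma(a, b) with a ≥ 1 (shape–rate) is (a−1)/b = 32/11 ≈ 2.909.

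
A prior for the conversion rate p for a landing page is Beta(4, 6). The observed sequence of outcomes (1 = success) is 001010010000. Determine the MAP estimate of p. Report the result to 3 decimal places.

Prior: Beta(4, 6).
Data: 3 successes in 12 trials (from the sequence). The binomial likelihood contributes p^3(1−p)^9, so the posterior is Beta(4+3, 6+9) = Beta(7, 15).
For Beta(a, b) with a, b > 1 the mode is (a−1)/(a+b−2) = 6/20 ≈ 0.300.

p̂_MAP = 0.300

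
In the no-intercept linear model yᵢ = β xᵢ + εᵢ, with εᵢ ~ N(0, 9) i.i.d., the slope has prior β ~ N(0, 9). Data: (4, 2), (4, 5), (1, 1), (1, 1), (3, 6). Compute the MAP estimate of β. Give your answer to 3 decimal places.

β̂_MAP = 1.091

log p(β | y) = −Σ(yᵢ − βxᵢ)²/(2·9) − β²/(2·9) + const.
Setting the derivative to zero: Σxᵢ(yᵢ − βxᵢ)/9 − β/9 = 0, so β = Σxᵢyᵢ / (Σxᵢ² + σ²/τ²).
Σxᵢyᵢ = 4·2 + 4·5 + 1·1 + 1·1 + 3·6 = 48; Σxᵢ² = 43; σ²/τ² = 1.
β̂_MAP = 48 / (43 + 1) = 48/44 ≈ 1.091.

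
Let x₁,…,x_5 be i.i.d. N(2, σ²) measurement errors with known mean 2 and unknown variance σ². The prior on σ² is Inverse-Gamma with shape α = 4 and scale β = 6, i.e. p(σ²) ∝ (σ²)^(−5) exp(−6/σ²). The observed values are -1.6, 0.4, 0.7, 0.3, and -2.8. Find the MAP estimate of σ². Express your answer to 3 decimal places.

Sum of squared deviations about the known mean: SS = (-1.6−2)² + (0.4−2)² + (0.7−2)² + (0.3−2)² + (-2.8−2)² = 43.14.
The Normal likelihood contributes (σ²)^(−n/2) exp(−SS/(2σ²)), so the posterior is Inverse-Gamma(α + n/2, β + SS/2) = Inverse-Gamma(6.5, 27.57).
The mode of Inverse-Gamma(a, b) is b/(a+1) = 27.57/7.5 ≈ 3.676.

σ̂²_MAP = 3.676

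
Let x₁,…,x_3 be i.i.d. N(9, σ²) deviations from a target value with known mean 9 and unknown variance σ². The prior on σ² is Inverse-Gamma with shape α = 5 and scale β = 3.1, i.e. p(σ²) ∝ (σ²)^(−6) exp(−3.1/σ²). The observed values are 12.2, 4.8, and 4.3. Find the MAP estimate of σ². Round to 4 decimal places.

σ̂²_MAP = 3.7447

Sum of squared deviations about the known mean: SS = (12.2−9)² + (4.8−9)² + (4.3−9)² = 49.97.
The Normal likelihood contributes (σ²)^(−n/2) exp(−SS/(2σ²)), so the posterior is Inverse-Gamma(α + n/2, β + SS/2) = Inverse-Gamma(6.5, 28.085).
The mode of Inverse-Gamma(a, b) is b/(a+1) = 28.085/7.5 ≈ 3.7447.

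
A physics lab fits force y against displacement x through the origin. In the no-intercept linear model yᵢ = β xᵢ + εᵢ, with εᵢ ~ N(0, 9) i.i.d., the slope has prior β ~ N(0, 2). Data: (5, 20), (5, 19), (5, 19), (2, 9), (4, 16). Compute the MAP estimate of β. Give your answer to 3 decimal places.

log p(β | y) = −Σ(yᵢ − βxᵢ)²/(2·9) − β²/(2·2) + const.
Setting the derivative to zero: Σxᵢ(yᵢ − βxᵢ)/9 − β/2 = 0, so β = Σxᵢyᵢ / (Σxᵢ² + σ²/τ²).
Σxᵢyᵢ = 5·20 + 5·19 + 5·19 + 2·9 + 4·16 = 372; Σxᵢ² = 95; σ²/τ² = 4.5.
β̂_MAP = 372 / (95 + 4.5) = 372/99.5 ≈ 3.739.

β̂_MAP = 3.739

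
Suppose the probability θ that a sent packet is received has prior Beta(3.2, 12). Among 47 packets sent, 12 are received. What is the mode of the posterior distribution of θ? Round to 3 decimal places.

Prior: Beta(3.2, 12).
Data: 12 successes in 47 trials. The binomial likelihood contributes θ^12(1−θ)^35, so the posterior is Beta(3.2+12, 12+35) = Beta(15.2, 47).
For Beta(a, b) with a, b > 1 the mode is (a−1)/(a+b−2) = 14.2/60.2 ≈ 0.236.

θ̂_MAP = 0.236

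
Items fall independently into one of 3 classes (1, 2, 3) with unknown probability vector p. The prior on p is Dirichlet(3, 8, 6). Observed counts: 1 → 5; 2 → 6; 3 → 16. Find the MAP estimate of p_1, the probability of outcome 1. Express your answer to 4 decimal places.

MAP estimate: 0.1707

The posterior is Dirichlet(αᵢ + nᵢ) = Dirichlet(8, 14, 22).
For a Dirichlet(a₁,…,a_K) with all aᵢ > 1, the mode has j-th component (aⱼ − 1)/(Σaᵢ − K).
Here Σaᵢ = 44 and K = 3, so p_1 = (8 − 1)/(44 − 3) = 7/41 ≈ 0.1707.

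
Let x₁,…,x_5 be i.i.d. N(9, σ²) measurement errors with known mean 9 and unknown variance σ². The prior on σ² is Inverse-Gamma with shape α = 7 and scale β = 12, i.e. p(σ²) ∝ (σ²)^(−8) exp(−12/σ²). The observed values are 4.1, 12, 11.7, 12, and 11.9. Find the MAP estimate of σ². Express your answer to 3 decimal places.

Sum of squared deviations about the known mean: SS = (4.1−9)² + (12−9)² + (11.7−9)² + (12−9)² + (11.9−9)² = 57.71.
The Normal likelihood contributes (σ²)^(−n/2) exp(−SS/(2σ²)), so the posterior is Inverse-Gamma(α + n/2, β + SS/2) = Inverse-Gamma(9.5, 40.855).
The mode of Inverse-Gamma(a, b) is b/(a+1) = 40.855/10.5 ≈ 3.891.

σ̂²_MAP = 3.891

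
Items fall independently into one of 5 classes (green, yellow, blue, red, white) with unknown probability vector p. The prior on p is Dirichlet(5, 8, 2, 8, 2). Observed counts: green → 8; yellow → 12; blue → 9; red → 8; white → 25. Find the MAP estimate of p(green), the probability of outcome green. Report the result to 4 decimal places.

MAP estimate of p(green) = 0.1463

The posterior is Dirichlet(αᵢ + nᵢ) = Dirichlet(13, 20, 11, 16, 27).
For a Dirichlet(a₁,…,a_K) with all aᵢ > 1, the mode has j-th component (aⱼ − 1)/(Σaᵢ − K).
Here Σaᵢ = 87 and K = 5, so p(green) = (13 − 1)/(87 − 5) = 12/82 ≈ 0.1463.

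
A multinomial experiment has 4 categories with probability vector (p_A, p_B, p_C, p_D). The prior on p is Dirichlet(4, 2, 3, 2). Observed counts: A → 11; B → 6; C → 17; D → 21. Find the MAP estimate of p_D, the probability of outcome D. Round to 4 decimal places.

The posterior is Dirichlet(αᵢ + nᵢ) = Dirichlet(15, 8, 20, 23).
For a Dirichlet(a₁,…,a_K) with all aᵢ > 1, the mode has j-th component (aⱼ − 1)/(Σaᵢ − K).
Here Σaᵢ = 66 and K = 4, so p_D = (23 − 1)/(66 − 4) = 22/62 ≈ 0.3548.

MAP estimate of p_D = 0.3548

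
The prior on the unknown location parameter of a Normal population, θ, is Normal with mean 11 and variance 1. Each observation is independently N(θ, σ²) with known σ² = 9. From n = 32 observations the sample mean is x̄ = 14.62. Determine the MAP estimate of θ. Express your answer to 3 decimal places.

θ̂_MAP = 13.825

n = 32, x̄ = 14.62.
For a Normal prior and Normal likelihood with known variance, the posterior is Normal; its mode equals its mean, the precision-weighted average.
Prior precision 1/σ₀² = 1/1 = 1; data precision n/σ² = 32/9.
θ̂ = (1·11 + (32/9)·14.62) / (1 + 32/9) = (14171/225)/(41/9) = 14171/1025 ≈ 13.825.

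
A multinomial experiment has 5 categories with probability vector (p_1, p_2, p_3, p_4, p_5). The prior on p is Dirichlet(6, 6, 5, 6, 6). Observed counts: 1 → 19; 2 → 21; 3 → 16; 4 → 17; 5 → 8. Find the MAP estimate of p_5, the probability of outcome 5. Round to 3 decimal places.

MAP estimate: 0.124

The posterior is Dirichlet(αᵢ + nᵢ) = Dirichlet(25, 27, 21, 23, 14).
For a Dirichlet(a₁,…,a_K) with all aᵢ > 1, the mode has j-th component (aⱼ − 1)/(Σaᵢ − K).
Here Σaᵢ = 110 and K = 5, so p_5 = (14 − 1)/(110 − 5) = 13/105 ≈ 0.124.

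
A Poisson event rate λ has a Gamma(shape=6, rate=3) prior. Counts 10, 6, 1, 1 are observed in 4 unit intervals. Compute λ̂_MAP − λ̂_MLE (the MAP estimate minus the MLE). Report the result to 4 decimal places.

MAP − MLE = -1.2143

Σxᵢ = 18. Posterior is Gamma(24, 7); MAP = (24−1)/7 = 23/7 ≈ 3.28571.
MLE = x̄ = 18/4 ≈ 4.50000.
Difference = 23/7 − 18/4 = -17/14 ≈ -1.2143.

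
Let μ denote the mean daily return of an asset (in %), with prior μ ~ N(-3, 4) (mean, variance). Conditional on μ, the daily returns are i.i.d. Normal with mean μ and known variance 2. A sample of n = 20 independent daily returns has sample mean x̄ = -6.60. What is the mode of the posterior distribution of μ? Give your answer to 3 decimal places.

μ̂_MAP = -6.512

n = 20, x̄ = -6.60.
For a Normal prior and Normal likelihood with known variance, the posterior is Normal; its mode equals its mean, the precision-weighted average.
Prior precision 1/σ₀² = 1/4 = 0.25; data precision n/σ² = 20/2 = 10.
μ̂ = (0.25·(-3) + 10·(-6.6)) / (0.25 + 10) = (-66.75)/10.25 = -267/41 ≈ -6.512.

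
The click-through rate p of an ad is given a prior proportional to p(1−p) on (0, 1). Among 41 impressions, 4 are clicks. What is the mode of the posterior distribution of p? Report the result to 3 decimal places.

The prior density ∝ p(1−p)^1 is the kernel of Beta(2, 2).
Data: 4 successes in 41 trials. The binomial likelihood contributes p^4(1−p)^37, so the posterior is Beta(2+4, 2+37) = Beta(6, 39).
For Beta(a, b) with a, b > 1 the mode is (a−1)/(a+b−2) = 5/43 ≈ 0.116.

p̂_MAP = 0.116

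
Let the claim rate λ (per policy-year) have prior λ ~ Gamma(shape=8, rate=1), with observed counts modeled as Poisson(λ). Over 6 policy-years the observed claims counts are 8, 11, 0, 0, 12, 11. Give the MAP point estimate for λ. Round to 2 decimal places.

Σxᵢ = 8+11+0+0+12+11 = 42, with n = 6.
Posterior ∝ λ^7e^(−1λ) · λ^42e^(−6λ) = λ^49e^(−7λ), i.e. Gamma(shape=50, rate=7).
The mode of a Gamma(a, b) with a ≥ 1 (shape–rate) is (a−1)/b = 49/7 ≈ 7.00.

λ̂_MAP = 7.00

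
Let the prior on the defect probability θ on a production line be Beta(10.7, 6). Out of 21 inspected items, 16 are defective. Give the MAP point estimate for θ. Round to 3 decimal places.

Prior: Beta(10.7, 6).
Data: 16 successes in 21 trials. The binomial likelihood contributes θ^16(1−θ)^5, so the posterior is Beta(10.7+16, 6+5) = Beta(26.7, 11).
For Beta(a, b) with a, b > 1 the mode is (a−1)/(a+b−2) = 25.7/35.7 ≈ 0.720.

θ̂_MAP = 0.720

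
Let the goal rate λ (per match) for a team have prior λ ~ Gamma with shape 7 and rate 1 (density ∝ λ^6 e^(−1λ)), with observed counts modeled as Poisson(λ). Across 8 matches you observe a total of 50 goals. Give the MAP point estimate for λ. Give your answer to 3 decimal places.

λ̂_MAP = 6.222

Σxᵢ = 50, n = 8.
Posterior ∝ λ^6e^(−1λ) · λ^50e^(−8λ) = λ^56e^(−9λ), i.e. Gamma(shape=57, rate=9).
The mode of a Gamma(a, b) with a ≥ 1 (shape–rate) is (a−1)/b = 56/9 ≈ 6.222.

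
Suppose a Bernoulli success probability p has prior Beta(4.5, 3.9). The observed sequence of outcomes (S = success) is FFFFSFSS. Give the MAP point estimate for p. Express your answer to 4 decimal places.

Prior: Beta(4.5, 3.9).
Data: 3 successes in 8 trials (from the sequence). The binomial likelihood contributes p^3(1−p)^5, so the posterior is Beta(4.5+3, 3.9+5) = Beta(7.5, 8.9).
For Beta(a, b) with a, b > 1 the mode is (a−1)/(a+b−2) = 6.5/14.4 ≈ 0.4514.

p̂_MAP = 0.4514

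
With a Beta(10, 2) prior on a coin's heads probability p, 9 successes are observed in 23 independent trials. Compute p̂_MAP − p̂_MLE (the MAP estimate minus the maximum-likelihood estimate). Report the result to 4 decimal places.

Posterior is Beta(19, 16); MAP = (19−1)/(35−2) = 18/33 ≈ 0.54545.
MLE ignores the prior: p̂_MLE = k/n = 9/23 ≈ 0.39130.
Difference = 18/33 − 9/23 = 39/253 ≈ 0.1542.

MAP − MLE = 0.1542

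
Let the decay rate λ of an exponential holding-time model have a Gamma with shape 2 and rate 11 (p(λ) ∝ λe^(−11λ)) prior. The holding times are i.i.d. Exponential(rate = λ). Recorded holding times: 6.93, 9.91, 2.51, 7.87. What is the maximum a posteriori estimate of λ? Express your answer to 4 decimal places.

λ̂_MAP = 0.1308

The Exponential(rate=λ) likelihood is ∝ λ^n e^(−λΣtᵢ). Here n = 4 and Σtᵢ = 6.93 + 9.91 + 2.51 + 7.87 = 27.22.
Posterior ∝ λe^(−11λ) · λ^4e^(−27.22λ) = λ^5e^(−38.22λ), i.e. Gamma(6, 38.22).
Mode = (a−1)/b = 5/38.22 ≈ 0.1308.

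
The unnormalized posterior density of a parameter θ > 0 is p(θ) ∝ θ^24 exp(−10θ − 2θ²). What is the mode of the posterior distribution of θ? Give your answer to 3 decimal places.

ℓ'(θ) = 24/θ − 10 − 4θ. Setting this to zero and multiplying by θ: 4θ² + 10θ − 24 = 0.
θ = (−10 + √(10² + 4·4·24)) / (2·4) = (−10 + √484) / 8 = (−10 + 22)/8 = 3/2.
ℓ''(θ) = −24/θ² − 4 < 0, confirming a maximum.

θ̂_MAP = 1.500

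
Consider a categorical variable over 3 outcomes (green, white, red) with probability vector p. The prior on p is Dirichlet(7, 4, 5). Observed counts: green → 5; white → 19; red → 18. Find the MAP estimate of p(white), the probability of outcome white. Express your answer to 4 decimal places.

MAP estimate of p(white) = 0.4000

The posterior is Dirichlet(αᵢ + nᵢ) = Dirichlet(12, 23, 23).
For a Dirichlet(a₁,…,a_K) with all aᵢ > 1, the mode has j-th component (aⱼ − 1)/(Σaᵢ − K).
Here Σaᵢ = 58 and K = 3, so p(white) = (23 − 1)/(58 − 3) = 22/55 ≈ 0.4000.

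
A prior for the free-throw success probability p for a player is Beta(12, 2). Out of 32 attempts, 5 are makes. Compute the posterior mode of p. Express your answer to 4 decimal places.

Prior: Beta(12, 2).
Data: 5 successes in 32 trials. The binomial likelihood contributes p^5(1−p)^27, so the posterior is Beta(12+5, 2+27) = Beta(17, 29).
For Beta(a, b) with a, b > 1 the mode is (a−1)/(a+b−2) = 16/44 ≈ 0.3636.

p̂_MAP = 0.3636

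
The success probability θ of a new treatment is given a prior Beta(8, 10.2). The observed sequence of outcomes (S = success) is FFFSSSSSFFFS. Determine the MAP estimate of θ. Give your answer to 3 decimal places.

θ̂_MAP = 0.461

Prior: Beta(8, 10.2).
Data: 6 successes in 12 trials (from the sequence). The binomial likelihood contributes θ^6(1−θ)^6, so the posterior is Beta(8+6, 10.2+6) = Beta(14, 16.2).
For Beta(a, b) with a, b > 1 the mode is (a−1)/(a+b−2) = 13/28.2 ≈ 0.461.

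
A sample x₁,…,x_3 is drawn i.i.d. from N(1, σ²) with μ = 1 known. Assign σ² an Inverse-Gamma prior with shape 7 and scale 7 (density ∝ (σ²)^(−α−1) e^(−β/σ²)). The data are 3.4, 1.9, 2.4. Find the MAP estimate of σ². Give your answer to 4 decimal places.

Sum of squared deviations about the known mean: SS = (3.4−1)² + (1.9−1)² + (2.4−1)² = 8.53.
The Normal likelihood contributes (σ²)^(−n/2) exp(−SS/(2σ²)), so the posterior is Inverse-Gamma(α + n/2, β + SS/2) = Inverse-Gamma(8.5, 11.265).
The mode of Inverse-Gamma(a, b) is b/(a+1) = 11.265/9.5 ≈ 1.1858.

σ̂²_MAP = 1.1858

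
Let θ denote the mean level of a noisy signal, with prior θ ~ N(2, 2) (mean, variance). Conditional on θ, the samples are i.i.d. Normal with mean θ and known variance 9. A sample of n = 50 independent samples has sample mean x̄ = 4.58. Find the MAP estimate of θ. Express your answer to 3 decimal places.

θ̂_MAP = 4.367

n = 50, x̄ = 4.58.
For a Normal prior and Normal likelihood with known variance, the posterior is Normal; its mode equals its mean, the precision-weighted average.
Prior precision 1/σ₀² = 1/2 = 0.5; data precision n/σ² = 50/9.
θ̂ = (0.5·2 + (50/9)·4.58) / (0.5 + 50/9) = (238/9)/(109/18) = 476/109 ≈ 4.367.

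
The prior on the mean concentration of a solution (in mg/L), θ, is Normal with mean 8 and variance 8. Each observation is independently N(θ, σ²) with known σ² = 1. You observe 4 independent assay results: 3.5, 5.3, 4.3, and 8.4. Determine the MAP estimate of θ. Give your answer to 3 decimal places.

n = 4; x̄ = (3.5 + 5.3 + 4.3 + 8.4)/4 = 21.5/4 = 5.375.
For a Normal prior and Normal likelihood with known variance, the posterior is Normal; its mode equals its mean, the precision-weighted average.
Prior precision 1/σ₀² = 1/8 = 0.125; data precision n/σ² = 4/1 = 4.
θ̂ = (0.125·8 + 4·5.375) / (0.125 + 4) = 22.5/4.125 = 60/11 ≈ 5.455.

θ̂_MAP = 5.455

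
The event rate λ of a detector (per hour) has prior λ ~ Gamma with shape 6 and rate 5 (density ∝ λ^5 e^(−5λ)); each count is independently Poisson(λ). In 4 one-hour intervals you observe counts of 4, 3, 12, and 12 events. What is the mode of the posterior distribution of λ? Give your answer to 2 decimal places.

λ̂_MAP = 4.00

Σxᵢ = 4+3+12+12 = 31, with n = 4.
Posterior ∝ λ^5e^(−5λ) · λ^31e^(−4λ) = λ^36e^(−9λ), i.e. Gamma(shape=37, rate=9).
The mode of a Gamma(a, b) with a ≥ 1 (shape–rate) is (a−1)/b = 36/9 ≈ 4.00.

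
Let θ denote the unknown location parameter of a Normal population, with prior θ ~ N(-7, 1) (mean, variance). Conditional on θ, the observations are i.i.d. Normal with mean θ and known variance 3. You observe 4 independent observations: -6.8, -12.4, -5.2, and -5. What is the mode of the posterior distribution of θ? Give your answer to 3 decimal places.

θ̂_MAP = -7.200

n = 4; x̄ = ((-6.8) + (-12.4) + (-5.2) + (-5))/4 = -29.4/4 = -7.35.
For a Normal prior and Normal likelihood with known variance, the posterior is Normal; its mode equals its mean, the precision-weighted average.
Prior precision 1/σ₀² = 1/1 = 1; data precision n/σ² = 4/3.
θ̂ = (1·(-7) + (4/3)·(-7.35)) / (1 + 4/3) = (-16.8)/(7/3) = -7.200.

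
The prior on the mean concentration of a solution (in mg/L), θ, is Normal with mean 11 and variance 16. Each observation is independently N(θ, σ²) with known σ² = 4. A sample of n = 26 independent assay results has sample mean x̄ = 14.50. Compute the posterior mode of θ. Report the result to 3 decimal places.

θ̂_MAP = 14.467

n = 26, x̄ = 14.50.
For a Normal prior and Normal likelihood with known variance, the posterior is Normal; its mode equals its mean, the precision-weighted average.
Prior precision 1/σ₀² = 1/16 = 0.0625; data precision n/σ² = 26/4 = 6.5.
θ̂ = (0.0625·11 + 6.5·14.5) / (0.0625 + 6.5) = 94.9375/6.5625 = 217/15 ≈ 14.467.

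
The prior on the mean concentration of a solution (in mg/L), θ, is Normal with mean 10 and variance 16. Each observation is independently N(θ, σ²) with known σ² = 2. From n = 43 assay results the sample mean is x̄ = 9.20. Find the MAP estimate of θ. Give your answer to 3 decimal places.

θ̂_MAP = 9.202

n = 43, x̄ = 9.20.
For a Normal prior and Normal likelihood with known variance, the posterior is Normal; its mode equals its mean, the precision-weighted average.
Prior precision 1/σ₀² = 1/16 = 0.0625; data precision n/σ² = 43/2 = 21.5.
θ̂ = (0.0625·10 + 21.5·9.2) / (0.0625 + 21.5) = 198.425/21.5625 = 15874/1725 ≈ 9.202.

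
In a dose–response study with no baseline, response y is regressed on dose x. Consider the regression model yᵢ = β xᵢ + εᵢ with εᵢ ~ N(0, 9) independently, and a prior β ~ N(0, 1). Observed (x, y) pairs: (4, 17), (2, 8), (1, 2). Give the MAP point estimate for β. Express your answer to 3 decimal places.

β̂_MAP = 2.867

log p(β | y) = −Σ(yᵢ − βxᵢ)²/(2·9) − β²/(2·1) + const.
Setting the derivative to zero: Σxᵢ(yᵢ − βxᵢ)/9 − β/1 = 0, so β = Σxᵢyᵢ / (Σxᵢ² + σ²/τ²).
Σxᵢyᵢ = 4·17 + 2·8 + 1·2 = 86; Σxᵢ² = 21; σ²/τ² = 9.
β̂_MAP = 86 / (21 + 9) = 86/30 ≈ 2.867.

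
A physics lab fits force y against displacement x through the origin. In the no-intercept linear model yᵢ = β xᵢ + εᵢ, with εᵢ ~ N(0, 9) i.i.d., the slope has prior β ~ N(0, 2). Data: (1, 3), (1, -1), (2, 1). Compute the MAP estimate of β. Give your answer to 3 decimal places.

β̂_MAP = 0.381

log p(β | y) = −Σ(yᵢ − βxᵢ)²/(2·9) − β²/(2·2) + const.
Setting the derivative to zero: Σxᵢ(yᵢ − βxᵢ)/9 − β/2 = 0, so β = Σxᵢyᵢ / (Σxᵢ² + σ²/τ²).
Σxᵢyᵢ = 1·3 + 1·(-1) + 2·1 = 4; Σxᵢ² = 6; σ²/τ² = 4.5.
β̂_MAP = 4 / (6 + 4.5) = 4/10.5 ≈ 0.381.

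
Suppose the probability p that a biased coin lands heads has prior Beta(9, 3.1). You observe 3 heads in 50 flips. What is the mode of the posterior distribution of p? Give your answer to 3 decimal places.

Prior: Beta(9, 3.1).
Data: 3 successes in 50 trials. The binomial likelihood contributes p^3(1−p)^47, so the posterior is Beta(9+3, 3.1+47) = Beta(12, 50.1).
For Beta(a, b) with a, b > 1 the mode is (a−1)/(a+b−2) = 11/60.1 ≈ 0.183.

p̂_MAP = 0.183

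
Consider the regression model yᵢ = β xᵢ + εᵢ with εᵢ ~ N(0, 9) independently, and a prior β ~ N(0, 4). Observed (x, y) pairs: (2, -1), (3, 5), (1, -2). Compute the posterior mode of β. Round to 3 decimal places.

log p(β | y) = −Σ(yᵢ − βxᵢ)²/(2·9) − β²/(2·4) + const.
Setting the derivative to zero: Σxᵢ(yᵢ − βxᵢ)/9 − β/4 = 0, so β = Σxᵢyᵢ / (Σxᵢ² + σ²/τ²).
Σxᵢyᵢ = 2·(-1) + 3·5 + 1·(-2) = 11; Σxᵢ² = 14; σ²/τ² = 2.25.
β̂_MAP = 11 / (14 + 2.25) = 11/16.25 ≈ 0.677.

β̂_MAP = 0.677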